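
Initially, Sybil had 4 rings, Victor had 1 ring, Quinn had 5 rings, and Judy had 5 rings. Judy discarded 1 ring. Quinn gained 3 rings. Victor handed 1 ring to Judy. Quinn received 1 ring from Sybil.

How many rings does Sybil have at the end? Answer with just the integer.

Tracking counts step by step:
Start: Sybil=4, Victor=1, Quinn=5, Judy=5
Event 1 (Judy -1): Judy: 5 -> 4. State: Sybil=4, Victor=1, Quinn=5, Judy=4
Event 2 (Quinn +3): Quinn: 5 -> 8. State: Sybil=4, Victor=1, Quinn=8, Judy=4
Event 3 (Victor -> Judy, 1): Victor: 1 -> 0, Judy: 4 -> 5. State: Sybil=4, Victor=0, Quinn=8, Judy=5
Event 4 (Sybil -> Quinn, 1): Sybil: 4 -> 3, Quinn: 8 -> 9. State: Sybil=3, Victor=0, Quinn=9, Judy=5

Sybil's final count: 3

Answer: 3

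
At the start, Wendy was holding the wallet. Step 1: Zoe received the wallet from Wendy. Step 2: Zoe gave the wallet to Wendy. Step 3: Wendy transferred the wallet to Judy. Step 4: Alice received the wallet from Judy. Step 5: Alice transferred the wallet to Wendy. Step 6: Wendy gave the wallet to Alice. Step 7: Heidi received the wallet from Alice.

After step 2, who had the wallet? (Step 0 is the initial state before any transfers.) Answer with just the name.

Answer: Wendy

Derivation:
Tracking the wallet holder through step 2:
After step 0 (start): Wendy
After step 1: Zoe
After step 2: Wendy

At step 2, the holder is Wendy.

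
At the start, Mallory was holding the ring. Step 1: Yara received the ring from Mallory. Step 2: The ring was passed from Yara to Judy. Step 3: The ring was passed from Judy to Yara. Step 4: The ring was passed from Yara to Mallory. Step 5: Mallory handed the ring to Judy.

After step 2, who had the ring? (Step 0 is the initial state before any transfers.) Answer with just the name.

Tracking the ring holder through step 2:
After step 0 (start): Mallory
After step 1: Yara
After step 2: Judy

At step 2, the holder is Judy.

Answer: Judy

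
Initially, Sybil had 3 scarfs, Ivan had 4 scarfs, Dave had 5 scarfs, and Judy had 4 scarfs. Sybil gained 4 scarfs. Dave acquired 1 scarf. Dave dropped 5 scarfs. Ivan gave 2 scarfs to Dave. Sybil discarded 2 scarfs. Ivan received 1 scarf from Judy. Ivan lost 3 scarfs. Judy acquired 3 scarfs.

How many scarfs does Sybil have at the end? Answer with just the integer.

Tracking counts step by step:
Start: Sybil=3, Ivan=4, Dave=5, Judy=4
Event 1 (Sybil +4): Sybil: 3 -> 7. State: Sybil=7, Ivan=4, Dave=5, Judy=4
Event 2 (Dave +1): Dave: 5 -> 6. State: Sybil=7, Ivan=4, Dave=6, Judy=4
Event 3 (Dave -5): Dave: 6 -> 1. State: Sybil=7, Ivan=4, Dave=1, Judy=4
Event 4 (Ivan -> Dave, 2): Ivan: 4 -> 2, Dave: 1 -> 3. State: Sybil=7, Ivan=2, Dave=3, Judy=4
Event 5 (Sybil -2): Sybil: 7 -> 5. State: Sybil=5, Ivan=2, Dave=3, Judy=4
Event 6 (Judy -> Ivan, 1): Judy: 4 -> 3, Ivan: 2 -> 3. State: Sybil=5, Ivan=3, Dave=3, Judy=3
Event 7 (Ivan -3): Ivan: 3 -> 0. State: Sybil=5, Ivan=0, Dave=3, Judy=3
Event 8 (Judy +3): Judy: 3 -> 6. State: Sybil=5, Ivan=0, Dave=3, Judy=6

Sybil's final count: 5

Answer: 5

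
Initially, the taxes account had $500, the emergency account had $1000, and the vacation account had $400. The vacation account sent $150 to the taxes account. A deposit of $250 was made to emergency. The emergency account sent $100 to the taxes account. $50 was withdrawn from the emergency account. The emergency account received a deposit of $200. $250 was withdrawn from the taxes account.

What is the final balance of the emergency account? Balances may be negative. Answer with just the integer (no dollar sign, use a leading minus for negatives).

Answer: 1300

Derivation:
Tracking account balances step by step:
Start: taxes=500, emergency=1000, vacation=400
Event 1 (transfer 150 vacation -> taxes): vacation: 400 - 150 = 250, taxes: 500 + 150 = 650. Balances: taxes=650, emergency=1000, vacation=250
Event 2 (deposit 250 to emergency): emergency: 1000 + 250 = 1250. Balances: taxes=650, emergency=1250, vacation=250
Event 3 (transfer 100 emergency -> taxes): emergency: 1250 - 100 = 1150, taxes: 650 + 100 = 750. Balances: taxes=750, emergency=1150, vacation=250
Event 4 (withdraw 50 from emergency): emergency: 1150 - 50 = 1100. Balances: taxes=750, emergency=1100, vacation=250
Event 5 (deposit 200 to emergency): emergency: 1100 + 200 = 1300. Balances: taxes=750, emergency=1300, vacation=250
Event 6 (withdraw 250 from taxes): taxes: 750 - 250 = 500. Balances: taxes=500, emergency=1300, vacation=250

Final balance of emergency: 1300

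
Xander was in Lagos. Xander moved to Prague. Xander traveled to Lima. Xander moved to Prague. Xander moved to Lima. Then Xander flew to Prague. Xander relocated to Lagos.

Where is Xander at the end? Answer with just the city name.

Answer: Lagos

Derivation:
Tracking Xander's location:
Start: Xander is in Lagos.
After move 1: Lagos -> Prague. Xander is in Prague.
After move 2: Prague -> Lima. Xander is in Lima.
After move 3: Lima -> Prague. Xander is in Prague.
After move 4: Prague -> Lima. Xander is in Lima.
After move 5: Lima -> Prague. Xander is in Prague.
After move 6: Prague -> Lagos. Xander is in Lagos.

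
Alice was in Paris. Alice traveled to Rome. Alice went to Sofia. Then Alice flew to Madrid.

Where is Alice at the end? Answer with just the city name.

Tracking Alice's location:
Start: Alice is in Paris.
After move 1: Paris -> Rome. Alice is in Rome.
After move 2: Rome -> Sofia. Alice is in Sofia.
After move 3: Sofia -> Madrid. Alice is in Madrid.

Answer: Madrid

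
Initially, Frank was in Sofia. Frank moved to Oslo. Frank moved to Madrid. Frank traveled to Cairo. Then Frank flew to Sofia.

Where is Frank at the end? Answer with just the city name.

Answer: Sofia

Derivation:
Tracking Frank's location:
Start: Frank is in Sofia.
After move 1: Sofia -> Oslo. Frank is in Oslo.
After move 2: Oslo -> Madrid. Frank is in Madrid.
After move 3: Madrid -> Cairo. Frank is in Cairo.
After move 4: Cairo -> Sofia. Frank is in Sofia.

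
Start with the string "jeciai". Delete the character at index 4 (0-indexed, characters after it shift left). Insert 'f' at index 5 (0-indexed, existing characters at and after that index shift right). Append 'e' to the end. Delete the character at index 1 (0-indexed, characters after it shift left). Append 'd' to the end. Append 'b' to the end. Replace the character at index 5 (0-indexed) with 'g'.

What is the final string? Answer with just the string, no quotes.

Answer: jciifgdb

Derivation:
Applying each edit step by step:
Start: "jeciai"
Op 1 (delete idx 4 = 'a'): "jeciai" -> "jecii"
Op 2 (insert 'f' at idx 5): "jecii" -> "jeciif"
Op 3 (append 'e'): "jeciif" -> "jeciife"
Op 4 (delete idx 1 = 'e'): "jeciife" -> "jciife"
Op 5 (append 'd'): "jciife" -> "jciifed"
Op 6 (append 'b'): "jciifed" -> "jciifedb"
Op 7 (replace idx 5: 'e' -> 'g'): "jciifedb" -> "jciifgdb"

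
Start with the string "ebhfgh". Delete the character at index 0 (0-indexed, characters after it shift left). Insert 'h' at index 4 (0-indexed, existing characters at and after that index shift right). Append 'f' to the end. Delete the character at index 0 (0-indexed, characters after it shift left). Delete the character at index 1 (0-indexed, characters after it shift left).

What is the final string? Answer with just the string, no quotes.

Applying each edit step by step:
Start: "ebhfgh"
Op 1 (delete idx 0 = 'e'): "ebhfgh" -> "bhfgh"
Op 2 (insert 'h' at idx 4): "bhfgh" -> "bhfghh"
Op 3 (append 'f'): "bhfghh" -> "bhfghhf"
Op 4 (delete idx 0 = 'b'): "bhfghhf" -> "hfghhf"
Op 5 (delete idx 1 = 'f'): "hfghhf" -> "hghhf"

Answer: hghhf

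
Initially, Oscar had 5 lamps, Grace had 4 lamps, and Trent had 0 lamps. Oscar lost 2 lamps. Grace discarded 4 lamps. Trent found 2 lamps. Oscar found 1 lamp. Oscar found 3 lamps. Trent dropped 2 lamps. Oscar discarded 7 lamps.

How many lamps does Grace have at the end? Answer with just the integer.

Answer: 0

Derivation:
Tracking counts step by step:
Start: Oscar=5, Grace=4, Trent=0
Event 1 (Oscar -2): Oscar: 5 -> 3. State: Oscar=3, Grace=4, Trent=0
Event 2 (Grace -4): Grace: 4 -> 0. State: Oscar=3, Grace=0, Trent=0
Event 3 (Trent +2): Trent: 0 -> 2. State: Oscar=3, Grace=0, Trent=2
Event 4 (Oscar +1): Oscar: 3 -> 4. State: Oscar=4, Grace=0, Trent=2
Event 5 (Oscar +3): Oscar: 4 -> 7. State: Oscar=7, Grace=0, Trent=2
Event 6 (Trent -2): Trent: 2 -> 0. State: Oscar=7, Grace=0, Trent=0
Event 7 (Oscar -7): Oscar: 7 -> 0. State: Oscar=0, Grace=0, Trent=0

Grace's final count: 0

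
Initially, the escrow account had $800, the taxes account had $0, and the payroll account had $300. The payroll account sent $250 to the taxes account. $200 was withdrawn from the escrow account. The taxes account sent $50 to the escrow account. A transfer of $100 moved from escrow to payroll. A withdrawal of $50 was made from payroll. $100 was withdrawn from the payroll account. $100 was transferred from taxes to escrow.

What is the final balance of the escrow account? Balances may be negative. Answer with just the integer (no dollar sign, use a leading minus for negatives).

Answer: 650

Derivation:
Tracking account balances step by step:
Start: escrow=800, taxes=0, payroll=300
Event 1 (transfer 250 payroll -> taxes): payroll: 300 - 250 = 50, taxes: 0 + 250 = 250. Balances: escrow=800, taxes=250, payroll=50
Event 2 (withdraw 200 from escrow): escrow: 800 - 200 = 600. Balances: escrow=600, taxes=250, payroll=50
Event 3 (transfer 50 taxes -> escrow): taxes: 250 - 50 = 200, escrow: 600 + 50 = 650. Balances: escrow=650, taxes=200, payroll=50
Event 4 (transfer 100 escrow -> payroll): escrow: 650 - 100 = 550, payroll: 50 + 100 = 150. Balances: escrow=550, taxes=200, payroll=150
Event 5 (withdraw 50 from payroll): payroll: 150 - 50 = 100. Balances: escrow=550, taxes=200, payroll=100
Event 6 (withdraw 100 from payroll): payroll: 100 - 100 = 0. Balances: escrow=550, taxes=200, payroll=0
Event 7 (transfer 100 taxes -> escrow): taxes: 200 - 100 = 100, escrow: 550 + 100 = 650. Balances: escrow=650, taxes=100, payroll=0

Final balance of escrow: 650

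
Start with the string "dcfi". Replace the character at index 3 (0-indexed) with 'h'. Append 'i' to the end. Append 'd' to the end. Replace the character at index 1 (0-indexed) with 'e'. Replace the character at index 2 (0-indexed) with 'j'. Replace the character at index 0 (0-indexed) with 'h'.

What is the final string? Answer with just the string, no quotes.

Applying each edit step by step:
Start: "dcfi"
Op 1 (replace idx 3: 'i' -> 'h'): "dcfi" -> "dcfh"
Op 2 (append 'i'): "dcfh" -> "dcfhi"
Op 3 (append 'd'): "dcfhi" -> "dcfhid"
Op 4 (replace idx 1: 'c' -> 'e'): "dcfhid" -> "defhid"
Op 5 (replace idx 2: 'f' -> 'j'): "defhid" -> "dejhid"
Op 6 (replace idx 0: 'd' -> 'h'): "dejhid" -> "hejhid"

Answer: hejhid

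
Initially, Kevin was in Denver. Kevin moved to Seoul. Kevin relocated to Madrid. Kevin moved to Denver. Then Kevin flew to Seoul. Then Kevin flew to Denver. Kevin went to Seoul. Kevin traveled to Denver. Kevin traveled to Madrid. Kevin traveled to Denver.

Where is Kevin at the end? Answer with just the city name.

Answer: Denver

Derivation:
Tracking Kevin's location:
Start: Kevin is in Denver.
After move 1: Denver -> Seoul. Kevin is in Seoul.
After move 2: Seoul -> Madrid. Kevin is in Madrid.
After move 3: Madrid -> Denver. Kevin is in Denver.
After move 4: Denver -> Seoul. Kevin is in Seoul.
After move 5: Seoul -> Denver. Kevin is in Denver.
After move 6: Denver -> Seoul. Kevin is in Seoul.
After move 7: Seoul -> Denver. Kevin is in Denver.
After move 8: Denver -> Madrid. Kevin is in Madrid.
After move 9: Madrid -> Denver. Kevin is in Denver.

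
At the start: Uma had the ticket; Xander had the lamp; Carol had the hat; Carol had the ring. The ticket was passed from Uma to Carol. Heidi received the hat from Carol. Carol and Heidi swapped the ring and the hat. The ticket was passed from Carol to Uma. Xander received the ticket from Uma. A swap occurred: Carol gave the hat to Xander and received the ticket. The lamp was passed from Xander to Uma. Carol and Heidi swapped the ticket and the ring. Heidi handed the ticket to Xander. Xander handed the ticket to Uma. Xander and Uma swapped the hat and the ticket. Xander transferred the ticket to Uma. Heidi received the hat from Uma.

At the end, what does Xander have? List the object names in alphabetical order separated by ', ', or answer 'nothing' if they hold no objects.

Tracking all object holders:
Start: ticket:Uma, lamp:Xander, hat:Carol, ring:Carol
Event 1 (give ticket: Uma -> Carol). State: ticket:Carol, lamp:Xander, hat:Carol, ring:Carol
Event 2 (give hat: Carol -> Heidi). State: ticket:Carol, lamp:Xander, hat:Heidi, ring:Carol
Event 3 (swap ring<->hat: now ring:Heidi, hat:Carol). State: ticket:Carol, lamp:Xander, hat:Carol, ring:Heidi
Event 4 (give ticket: Carol -> Uma). State: ticket:Uma, lamp:Xander, hat:Carol, ring:Heidi
Event 5 (give ticket: Uma -> Xander). State: ticket:Xander, lamp:Xander, hat:Carol, ring:Heidi
Event 6 (swap hat<->ticket: now hat:Xander, ticket:Carol). State: ticket:Carol, lamp:Xander, hat:Xander, ring:Heidi
Event 7 (give lamp: Xander -> Uma). State: ticket:Carol, lamp:Uma, hat:Xander, ring:Heidi
Event 8 (swap ticket<->ring: now ticket:Heidi, ring:Carol). State: ticket:Heidi, lamp:Uma, hat:Xander, ring:Carol
Event 9 (give ticket: Heidi -> Xander). State: ticket:Xander, lamp:Uma, hat:Xander, ring:Carol
Event 10 (give ticket: Xander -> Uma). State: ticket:Uma, lamp:Uma, hat:Xander, ring:Carol
Event 11 (swap hat<->ticket: now hat:Uma, ticket:Xander). State: ticket:Xander, lamp:Uma, hat:Uma, ring:Carol
Event 12 (give ticket: Xander -> Uma). State: ticket:Uma, lamp:Uma, hat:Uma, ring:Carol
Event 13 (give hat: Uma -> Heidi). State: ticket:Uma, lamp:Uma, hat:Heidi, ring:Carol

Final state: ticket:Uma, lamp:Uma, hat:Heidi, ring:Carol
Xander holds: (nothing).

Answer: nothing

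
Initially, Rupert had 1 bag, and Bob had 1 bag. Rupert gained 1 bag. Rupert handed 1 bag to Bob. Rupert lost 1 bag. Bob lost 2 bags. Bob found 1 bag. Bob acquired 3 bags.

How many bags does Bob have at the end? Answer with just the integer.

Tracking counts step by step:
Start: Rupert=1, Bob=1
Event 1 (Rupert +1): Rupert: 1 -> 2. State: Rupert=2, Bob=1
Event 2 (Rupert -> Bob, 1): Rupert: 2 -> 1, Bob: 1 -> 2. State: Rupert=1, Bob=2
Event 3 (Rupert -1): Rupert: 1 -> 0. State: Rupert=0, Bob=2
Event 4 (Bob -2): Bob: 2 -> 0. State: Rupert=0, Bob=0
Event 5 (Bob +1): Bob: 0 -> 1. State: Rupert=0, Bob=1
Event 6 (Bob +3): Bob: 1 -> 4. State: Rupert=0, Bob=4

Bob's final count: 4

Answer: 4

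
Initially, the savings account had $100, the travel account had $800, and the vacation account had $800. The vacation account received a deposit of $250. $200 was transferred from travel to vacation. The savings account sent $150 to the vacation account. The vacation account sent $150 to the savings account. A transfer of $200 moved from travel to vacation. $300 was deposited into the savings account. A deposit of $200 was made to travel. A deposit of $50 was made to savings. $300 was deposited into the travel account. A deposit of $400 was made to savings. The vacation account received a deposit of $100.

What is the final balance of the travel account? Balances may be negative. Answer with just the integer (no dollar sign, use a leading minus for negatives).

Tracking account balances step by step:
Start: savings=100, travel=800, vacation=800
Event 1 (deposit 250 to vacation): vacation: 800 + 250 = 1050. Balances: savings=100, travel=800, vacation=1050
Event 2 (transfer 200 travel -> vacation): travel: 800 - 200 = 600, vacation: 1050 + 200 = 1250. Balances: savings=100, travel=600, vacation=1250
Event 3 (transfer 150 savings -> vacation): savings: 100 - 150 = -50, vacation: 1250 + 150 = 1400. Balances: savings=-50, travel=600, vacation=1400
Event 4 (transfer 150 vacation -> savings): vacation: 1400 - 150 = 1250, savings: -50 + 150 = 100. Balances: savings=100, travel=600, vacation=1250
Event 5 (transfer 200 travel -> vacation): travel: 600 - 200 = 400, vacation: 1250 + 200 = 1450. Balances: savings=100, travel=400, vacation=1450
Event 6 (deposit 300 to savings): savings: 100 + 300 = 400. Balances: savings=400, travel=400, vacation=1450
Event 7 (deposit 200 to travel): travel: 400 + 200 = 600. Balances: savings=400, travel=600, vacation=1450
Event 8 (deposit 50 to savings): savings: 400 + 50 = 450. Balances: savings=450, travel=600, vacation=1450
Event 9 (deposit 300 to travel): travel: 600 + 300 = 900. Balances: savings=450, travel=900, vacation=1450
Event 10 (deposit 400 to savings): savings: 450 + 400 = 850. Balances: savings=850, travel=900, vacation=1450
Event 11 (deposit 100 to vacation): vacation: 1450 + 100 = 1550. Balances: savings=850, travel=900, vacation=1550

Final balance of travel: 900

Answer: 900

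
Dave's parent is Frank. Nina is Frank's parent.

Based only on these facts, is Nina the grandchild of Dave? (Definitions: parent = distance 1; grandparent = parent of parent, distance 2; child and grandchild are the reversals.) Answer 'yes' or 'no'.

Answer: no

Derivation:
Reconstructing the parent chain from the given facts:
  Nina -> Frank -> Dave
(each arrow means 'parent of the next')
Positions in the chain (0 = top):
  position of Nina: 0
  position of Frank: 1
  position of Dave: 2

Nina is at position 0, Dave is at position 2; signed distance (j - i) = 2.
'grandchild' requires j - i = -2. Actual distance is 2, so the relation does NOT hold.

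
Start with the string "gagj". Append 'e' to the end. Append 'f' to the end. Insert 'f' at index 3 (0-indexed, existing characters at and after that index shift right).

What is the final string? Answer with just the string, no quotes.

Applying each edit step by step:
Start: "gagj"
Op 1 (append 'e'): "gagj" -> "gagje"
Op 2 (append 'f'): "gagje" -> "gagjef"
Op 3 (insert 'f' at idx 3): "gagjef" -> "gagfjef"

Answer: gagfjef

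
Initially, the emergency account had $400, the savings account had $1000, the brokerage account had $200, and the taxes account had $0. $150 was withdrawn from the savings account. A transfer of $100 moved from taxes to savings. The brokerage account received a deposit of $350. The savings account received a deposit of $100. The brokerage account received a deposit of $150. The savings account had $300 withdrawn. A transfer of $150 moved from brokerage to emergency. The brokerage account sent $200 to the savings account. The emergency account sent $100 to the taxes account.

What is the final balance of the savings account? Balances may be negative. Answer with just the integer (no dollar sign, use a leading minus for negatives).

Tracking account balances step by step:
Start: emergency=400, savings=1000, brokerage=200, taxes=0
Event 1 (withdraw 150 from savings): savings: 1000 - 150 = 850. Balances: emergency=400, savings=850, brokerage=200, taxes=0
Event 2 (transfer 100 taxes -> savings): taxes: 0 - 100 = -100, savings: 850 + 100 = 950. Balances: emergency=400, savings=950, brokerage=200, taxes=-100
Event 3 (deposit 350 to brokerage): brokerage: 200 + 350 = 550. Balances: emergency=400, savings=950, brokerage=550, taxes=-100
Event 4 (deposit 100 to savings): savings: 950 + 100 = 1050. Balances: emergency=400, savings=1050, brokerage=550, taxes=-100
Event 5 (deposit 150 to brokerage): brokerage: 550 + 150 = 700. Balances: emergency=400, savings=1050, brokerage=700, taxes=-100
Event 6 (withdraw 300 from savings): savings: 1050 - 300 = 750. Balances: emergency=400, savings=750, brokerage=700, taxes=-100
Event 7 (transfer 150 brokerage -> emergency): brokerage: 700 - 150 = 550, emergency: 400 + 150 = 550. Balances: emergency=550, savings=750, brokerage=550, taxes=-100
Event 8 (transfer 200 brokerage -> savings): brokerage: 550 - 200 = 350, savings: 750 + 200 = 950. Balances: emergency=550, savings=950, brokerage=350, taxes=-100
Event 9 (transfer 100 emergency -> taxes): emergency: 550 - 100 = 450, taxes: -100 + 100 = 0. Balances: emergency=450, savings=950, brokerage=350, taxes=0

Final balance of savings: 950

Answer: 950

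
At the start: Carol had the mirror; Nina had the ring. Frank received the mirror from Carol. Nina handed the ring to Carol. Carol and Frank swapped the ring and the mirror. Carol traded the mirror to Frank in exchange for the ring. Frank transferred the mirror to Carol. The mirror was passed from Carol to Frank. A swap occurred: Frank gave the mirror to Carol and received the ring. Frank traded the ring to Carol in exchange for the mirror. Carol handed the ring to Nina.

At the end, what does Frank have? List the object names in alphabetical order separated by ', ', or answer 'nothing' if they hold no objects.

Answer: mirror

Derivation:
Tracking all object holders:
Start: mirror:Carol, ring:Nina
Event 1 (give mirror: Carol -> Frank). State: mirror:Frank, ring:Nina
Event 2 (give ring: Nina -> Carol). State: mirror:Frank, ring:Carol
Event 3 (swap ring<->mirror: now ring:Frank, mirror:Carol). State: mirror:Carol, ring:Frank
Event 4 (swap mirror<->ring: now mirror:Frank, ring:Carol). State: mirror:Frank, ring:Carol
Event 5 (give mirror: Frank -> Carol). State: mirror:Carol, ring:Carol
Event 6 (give mirror: Carol -> Frank). State: mirror:Frank, ring:Carol
Event 7 (swap mirror<->ring: now mirror:Carol, ring:Frank). State: mirror:Carol, ring:Frank
Event 8 (swap ring<->mirror: now ring:Carol, mirror:Frank). State: mirror:Frank, ring:Carol
Event 9 (give ring: Carol -> Nina). State: mirror:Frank, ring:Nina

Final state: mirror:Frank, ring:Nina
Frank holds: mirror.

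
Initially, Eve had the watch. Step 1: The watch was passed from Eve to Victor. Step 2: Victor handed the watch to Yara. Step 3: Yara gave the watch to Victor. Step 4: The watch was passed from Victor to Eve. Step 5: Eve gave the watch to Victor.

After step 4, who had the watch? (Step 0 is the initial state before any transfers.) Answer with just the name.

Answer: Eve

Derivation:
Tracking the watch holder through step 4:
After step 0 (start): Eve
After step 1: Victor
After step 2: Yara
After step 3: Victor
After step 4: Eve

At step 4, the holder is Eve.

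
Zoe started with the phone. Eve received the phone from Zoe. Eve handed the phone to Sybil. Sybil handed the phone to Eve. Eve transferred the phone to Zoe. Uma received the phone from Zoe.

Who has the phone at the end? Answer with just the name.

Tracking the phone through each event:
Start: Zoe has the phone.
After event 1: Eve has the phone.
After event 2: Sybil has the phone.
After event 3: Eve has the phone.
After event 4: Zoe has the phone.
After event 5: Uma has the phone.

Answer: Uma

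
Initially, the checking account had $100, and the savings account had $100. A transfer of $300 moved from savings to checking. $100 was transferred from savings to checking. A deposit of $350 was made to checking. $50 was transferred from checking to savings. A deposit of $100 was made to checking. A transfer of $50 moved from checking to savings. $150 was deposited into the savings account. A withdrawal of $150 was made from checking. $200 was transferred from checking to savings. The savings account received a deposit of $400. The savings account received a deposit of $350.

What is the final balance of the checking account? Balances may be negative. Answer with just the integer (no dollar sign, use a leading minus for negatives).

Answer: 500

Derivation:
Tracking account balances step by step:
Start: checking=100, savings=100
Event 1 (transfer 300 savings -> checking): savings: 100 - 300 = -200, checking: 100 + 300 = 400. Balances: checking=400, savings=-200
Event 2 (transfer 100 savings -> checking): savings: -200 - 100 = -300, checking: 400 + 100 = 500. Balances: checking=500, savings=-300
Event 3 (deposit 350 to checking): checking: 500 + 350 = 850. Balances: checking=850, savings=-300
Event 4 (transfer 50 checking -> savings): checking: 850 - 50 = 800, savings: -300 + 50 = -250. Balances: checking=800, savings=-250
Event 5 (deposit 100 to checking): checking: 800 + 100 = 900. Balances: checking=900, savings=-250
Event 6 (transfer 50 checking -> savings): checking: 900 - 50 = 850, savings: -250 + 50 = -200. Balances: checking=850, savings=-200
Event 7 (deposit 150 to savings): savings: -200 + 150 = -50. Balances: checking=850, savings=-50
Event 8 (withdraw 150 from checking): checking: 850 - 150 = 700. Balances: checking=700, savings=-50
Event 9 (transfer 200 checking -> savings): checking: 700 - 200 = 500, savings: -50 + 200 = 150. Balances: checking=500, savings=150
Event 10 (deposit 400 to savings): savings: 150 + 400 = 550. Balances: checking=500, savings=550
Event 11 (deposit 350 to savings): savings: 550 + 350 = 900. Balances: checking=500, savings=900

Final balance of checking: 500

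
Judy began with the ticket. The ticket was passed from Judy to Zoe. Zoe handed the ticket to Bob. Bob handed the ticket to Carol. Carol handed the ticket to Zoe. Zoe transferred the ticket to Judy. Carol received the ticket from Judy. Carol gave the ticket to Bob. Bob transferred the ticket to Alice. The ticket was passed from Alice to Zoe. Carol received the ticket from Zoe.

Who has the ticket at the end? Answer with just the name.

Answer: Carol

Derivation:
Tracking the ticket through each event:
Start: Judy has the ticket.
After event 1: Zoe has the ticket.
After event 2: Bob has the ticket.
After event 3: Carol has the ticket.
After event 4: Zoe has the ticket.
After event 5: Judy has the ticket.
After event 6: Carol has the ticket.
After event 7: Bob has the ticket.
After event 8: Alice has the ticket.
After event 9: Zoe has the ticket.
After event 10: Carol has the ticket.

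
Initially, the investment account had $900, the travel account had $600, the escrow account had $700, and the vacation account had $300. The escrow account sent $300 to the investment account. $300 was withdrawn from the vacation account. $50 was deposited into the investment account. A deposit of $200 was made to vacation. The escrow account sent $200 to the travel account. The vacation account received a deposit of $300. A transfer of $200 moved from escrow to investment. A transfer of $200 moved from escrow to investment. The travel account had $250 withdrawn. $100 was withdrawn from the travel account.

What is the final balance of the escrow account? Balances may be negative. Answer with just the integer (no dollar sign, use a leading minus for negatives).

Tracking account balances step by step:
Start: investment=900, travel=600, escrow=700, vacation=300
Event 1 (transfer 300 escrow -> investment): escrow: 700 - 300 = 400, investment: 900 + 300 = 1200. Balances: investment=1200, travel=600, escrow=400, vacation=300
Event 2 (withdraw 300 from vacation): vacation: 300 - 300 = 0. Balances: investment=1200, travel=600, escrow=400, vacation=0
Event 3 (deposit 50 to investment): investment: 1200 + 50 = 1250. Balances: investment=1250, travel=600, escrow=400, vacation=0
Event 4 (deposit 200 to vacation): vacation: 0 + 200 = 200. Balances: investment=1250, travel=600, escrow=400, vacation=200
Event 5 (transfer 200 escrow -> travel): escrow: 400 - 200 = 200, travel: 600 + 200 = 800. Balances: investment=1250, travel=800, escrow=200, vacation=200
Event 6 (deposit 300 to vacation): vacation: 200 + 300 = 500. Balances: investment=1250, travel=800, escrow=200, vacation=500
Event 7 (transfer 200 escrow -> investment): escrow: 200 - 200 = 0, investment: 1250 + 200 = 1450. Balances: investment=1450, travel=800, escrow=0, vacation=500
Event 8 (transfer 200 escrow -> investment): escrow: 0 - 200 = -200, investment: 1450 + 200 = 1650. Balances: investment=1650, travel=800, escrow=-200, vacation=500
Event 9 (withdraw 250 from travel): travel: 800 - 250 = 550. Balances: investment=1650, travel=550, escrow=-200, vacation=500
Event 10 (withdraw 100 from travel): travel: 550 - 100 = 450. Balances: investment=1650, travel=450, escrow=-200, vacation=500

Final balance of escrow: -200

Answer: -200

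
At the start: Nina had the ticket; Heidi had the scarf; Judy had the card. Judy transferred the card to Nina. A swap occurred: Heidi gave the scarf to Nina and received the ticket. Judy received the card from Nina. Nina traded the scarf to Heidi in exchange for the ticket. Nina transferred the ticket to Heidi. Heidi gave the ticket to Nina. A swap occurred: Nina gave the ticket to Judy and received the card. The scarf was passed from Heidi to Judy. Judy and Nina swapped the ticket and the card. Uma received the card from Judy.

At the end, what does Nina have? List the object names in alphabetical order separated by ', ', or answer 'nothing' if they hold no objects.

Answer: ticket

Derivation:
Tracking all object holders:
Start: ticket:Nina, scarf:Heidi, card:Judy
Event 1 (give card: Judy -> Nina). State: ticket:Nina, scarf:Heidi, card:Nina
Event 2 (swap scarf<->ticket: now scarf:Nina, ticket:Heidi). State: ticket:Heidi, scarf:Nina, card:Nina
Event 3 (give card: Nina -> Judy). State: ticket:Heidi, scarf:Nina, card:Judy
Event 4 (swap scarf<->ticket: now scarf:Heidi, ticket:Nina). State: ticket:Nina, scarf:Heidi, card:Judy
Event 5 (give ticket: Nina -> Heidi). State: ticket:Heidi, scarf:Heidi, card:Judy
Event 6 (give ticket: Heidi -> Nina). State: ticket:Nina, scarf:Heidi, card:Judy
Event 7 (swap ticket<->card: now ticket:Judy, card:Nina). State: ticket:Judy, scarf:Heidi, card:Nina
Event 8 (give scarf: Heidi -> Judy). State: ticket:Judy, scarf:Judy, card:Nina
Event 9 (swap ticket<->card: now ticket:Nina, card:Judy). State: ticket:Nina, scarf:Judy, card:Judy
Event 10 (give card: Judy -> Uma). State: ticket:Nina, scarf:Judy, card:Uma

Final state: ticket:Nina, scarf:Judy, card:Uma
Nina holds: ticket.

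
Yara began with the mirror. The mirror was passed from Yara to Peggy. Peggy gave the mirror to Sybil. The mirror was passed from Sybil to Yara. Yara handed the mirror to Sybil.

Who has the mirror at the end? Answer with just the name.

Answer: Sybil

Derivation:
Tracking the mirror through each event:
Start: Yara has the mirror.
After event 1: Peggy has the mirror.
After event 2: Sybil has the mirror.
After event 3: Yara has the mirror.
After event 4: Sybil has the mirror.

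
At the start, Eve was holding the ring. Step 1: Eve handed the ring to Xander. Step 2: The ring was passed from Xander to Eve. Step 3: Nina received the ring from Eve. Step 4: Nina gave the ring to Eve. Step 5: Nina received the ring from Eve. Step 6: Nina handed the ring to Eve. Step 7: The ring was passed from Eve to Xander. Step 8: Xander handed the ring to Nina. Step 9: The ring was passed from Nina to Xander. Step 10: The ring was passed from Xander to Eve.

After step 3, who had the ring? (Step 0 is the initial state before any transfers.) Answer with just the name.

Tracking the ring holder through step 3:
After step 0 (start): Eve
After step 1: Xander
After step 2: Eve
After step 3: Nina

At step 3, the holder is Nina.

Answer: Nina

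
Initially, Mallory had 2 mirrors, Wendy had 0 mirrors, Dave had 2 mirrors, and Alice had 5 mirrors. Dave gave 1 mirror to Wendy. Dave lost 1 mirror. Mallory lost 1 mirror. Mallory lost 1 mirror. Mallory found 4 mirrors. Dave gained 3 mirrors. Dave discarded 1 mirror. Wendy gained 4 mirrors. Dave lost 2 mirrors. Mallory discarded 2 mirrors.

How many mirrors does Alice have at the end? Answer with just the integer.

Answer: 5

Derivation:
Tracking counts step by step:
Start: Mallory=2, Wendy=0, Dave=2, Alice=5
Event 1 (Dave -> Wendy, 1): Dave: 2 -> 1, Wendy: 0 -> 1. State: Mallory=2, Wendy=1, Dave=1, Alice=5
Event 2 (Dave -1): Dave: 1 -> 0. State: Mallory=2, Wendy=1, Dave=0, Alice=5
Event 3 (Mallory -1): Mallory: 2 -> 1. State: Mallory=1, Wendy=1, Dave=0, Alice=5
Event 4 (Mallory -1): Mallory: 1 -> 0. State: Mallory=0, Wendy=1, Dave=0, Alice=5
Event 5 (Mallory +4): Mallory: 0 -> 4. State: Mallory=4, Wendy=1, Dave=0, Alice=5
Event 6 (Dave +3): Dave: 0 -> 3. State: Mallory=4, Wendy=1, Dave=3, Alice=5
Event 7 (Dave -1): Dave: 3 -> 2. State: Mallory=4, Wendy=1, Dave=2, Alice=5
Event 8 (Wendy +4): Wendy: 1 -> 5. State: Mallory=4, Wendy=5, Dave=2, Alice=5
Event 9 (Dave -2): Dave: 2 -> 0. State: Mallory=4, Wendy=5, Dave=0, Alice=5
Event 10 (Mallory -2): Mallory: 4 -> 2. State: Mallory=2, Wendy=5, Dave=0, Alice=5

Alice's final count: 5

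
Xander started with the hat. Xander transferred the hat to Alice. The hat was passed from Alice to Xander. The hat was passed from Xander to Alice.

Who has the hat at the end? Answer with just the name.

Tracking the hat through each event:
Start: Xander has the hat.
After event 1: Alice has the hat.
After event 2: Xander has the hat.
After event 3: Alice has the hat.

Answer: Alice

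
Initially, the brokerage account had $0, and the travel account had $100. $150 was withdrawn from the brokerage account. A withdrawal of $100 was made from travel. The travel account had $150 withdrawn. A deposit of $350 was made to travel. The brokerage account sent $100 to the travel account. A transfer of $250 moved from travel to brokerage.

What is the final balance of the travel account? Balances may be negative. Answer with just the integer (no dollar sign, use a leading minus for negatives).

Answer: 50

Derivation:
Tracking account balances step by step:
Start: brokerage=0, travel=100
Event 1 (withdraw 150 from brokerage): brokerage: 0 - 150 = -150. Balances: brokerage=-150, travel=100
Event 2 (withdraw 100 from travel): travel: 100 - 100 = 0. Balances: brokerage=-150, travel=0
Event 3 (withdraw 150 from travel): travel: 0 - 150 = -150. Balances: brokerage=-150, travel=-150
Event 4 (deposit 350 to travel): travel: -150 + 350 = 200. Balances: brokerage=-150, travel=200
Event 5 (transfer 100 brokerage -> travel): brokerage: -150 - 100 = -250, travel: 200 + 100 = 300. Balances: brokerage=-250, travel=300
Event 6 (transfer 250 travel -> brokerage): travel: 300 - 250 = 50, brokerage: -250 + 250 = 0. Balances: brokerage=0, travel=50

Final balance of travel: 50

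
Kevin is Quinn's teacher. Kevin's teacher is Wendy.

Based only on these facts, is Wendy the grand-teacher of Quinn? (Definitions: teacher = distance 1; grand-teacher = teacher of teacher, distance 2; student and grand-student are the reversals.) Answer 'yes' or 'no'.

Answer: yes

Derivation:
Reconstructing the teacher chain from the given facts:
  Wendy -> Kevin -> Quinn
(each arrow means 'teacher of the next')
Positions in the chain (0 = top):
  position of Wendy: 0
  position of Kevin: 1
  position of Quinn: 2

Wendy is at position 0, Quinn is at position 2; signed distance (j - i) = 2.
'grand-teacher' requires j - i = 2. Actual distance is 2, so the relation HOLDS.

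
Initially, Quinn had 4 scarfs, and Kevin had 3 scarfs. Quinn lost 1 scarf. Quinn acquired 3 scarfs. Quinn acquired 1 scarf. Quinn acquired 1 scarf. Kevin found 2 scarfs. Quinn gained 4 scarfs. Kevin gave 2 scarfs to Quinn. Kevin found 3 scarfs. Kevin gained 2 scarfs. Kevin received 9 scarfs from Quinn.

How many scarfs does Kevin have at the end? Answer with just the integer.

Answer: 17

Derivation:
Tracking counts step by step:
Start: Quinn=4, Kevin=3
Event 1 (Quinn -1): Quinn: 4 -> 3. State: Quinn=3, Kevin=3
Event 2 (Quinn +3): Quinn: 3 -> 6. State: Quinn=6, Kevin=3
Event 3 (Quinn +1): Quinn: 6 -> 7. State: Quinn=7, Kevin=3
Event 4 (Quinn +1): Quinn: 7 -> 8. State: Quinn=8, Kevin=3
Event 5 (Kevin +2): Kevin: 3 -> 5. State: Quinn=8, Kevin=5
Event 6 (Quinn +4): Quinn: 8 -> 12. State: Quinn=12, Kevin=5
Event 7 (Kevin -> Quinn, 2): Kevin: 5 -> 3, Quinn: 12 -> 14. State: Quinn=14, Kevin=3
Event 8 (Kevin +3): Kevin: 3 -> 6. State: Quinn=14, Kevin=6
Event 9 (Kevin +2): Kevin: 6 -> 8. State: Quinn=14, Kevin=8
Event 10 (Quinn -> Kevin, 9): Quinn: 14 -> 5, Kevin: 8 -> 17. State: Quinn=5, Kevin=17

Kevin's final count: 17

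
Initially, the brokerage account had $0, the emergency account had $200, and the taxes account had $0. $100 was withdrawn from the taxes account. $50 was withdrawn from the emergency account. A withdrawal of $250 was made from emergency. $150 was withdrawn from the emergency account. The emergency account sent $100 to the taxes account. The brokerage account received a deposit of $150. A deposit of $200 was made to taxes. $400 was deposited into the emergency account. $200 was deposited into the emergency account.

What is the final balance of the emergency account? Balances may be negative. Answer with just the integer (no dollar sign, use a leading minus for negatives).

Answer: 250

Derivation:
Tracking account balances step by step:
Start: brokerage=0, emergency=200, taxes=0
Event 1 (withdraw 100 from taxes): taxes: 0 - 100 = -100. Balances: brokerage=0, emergency=200, taxes=-100
Event 2 (withdraw 50 from emergency): emergency: 200 - 50 = 150. Balances: brokerage=0, emergency=150, taxes=-100
Event 3 (withdraw 250 from emergency): emergency: 150 - 250 = -100. Balances: brokerage=0, emergency=-100, taxes=-100
Event 4 (withdraw 150 from emergency): emergency: -100 - 150 = -250. Balances: brokerage=0, emergency=-250, taxes=-100
Event 5 (transfer 100 emergency -> taxes): emergency: -250 - 100 = -350, taxes: -100 + 100 = 0. Balances: brokerage=0, emergency=-350, taxes=0
Event 6 (deposit 150 to brokerage): brokerage: 0 + 150 = 150. Balances: brokerage=150, emergency=-350, taxes=0
Event 7 (deposit 200 to taxes): taxes: 0 + 200 = 200. Balances: brokerage=150, emergency=-350, taxes=200
Event 8 (deposit 400 to emergency): emergency: -350 + 400 = 50. Balances: brokerage=150, emergency=50, taxes=200
Event 9 (deposit 200 to emergency): emergency: 50 + 200 = 250. Balances: brokerage=150, emergency=250, taxes=200

Final balance of emergency: 250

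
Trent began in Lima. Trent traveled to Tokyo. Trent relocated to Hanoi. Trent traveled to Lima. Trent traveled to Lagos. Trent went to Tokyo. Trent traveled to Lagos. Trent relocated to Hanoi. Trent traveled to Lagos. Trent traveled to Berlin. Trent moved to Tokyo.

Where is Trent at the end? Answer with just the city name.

Tracking Trent's location:
Start: Trent is in Lima.
After move 1: Lima -> Tokyo. Trent is in Tokyo.
After move 2: Tokyo -> Hanoi. Trent is in Hanoi.
After move 3: Hanoi -> Lima. Trent is in Lima.
After move 4: Lima -> Lagos. Trent is in Lagos.
After move 5: Lagos -> Tokyo. Trent is in Tokyo.
After move 6: Tokyo -> Lagos. Trent is in Lagos.
After move 7: Lagos -> Hanoi. Trent is in Hanoi.
After move 8: Hanoi -> Lagos. Trent is in Lagos.
After move 9: Lagos -> Berlin. Trent is in Berlin.
After move 10: Berlin -> Tokyo. Trent is in Tokyo.

Answer: Tokyo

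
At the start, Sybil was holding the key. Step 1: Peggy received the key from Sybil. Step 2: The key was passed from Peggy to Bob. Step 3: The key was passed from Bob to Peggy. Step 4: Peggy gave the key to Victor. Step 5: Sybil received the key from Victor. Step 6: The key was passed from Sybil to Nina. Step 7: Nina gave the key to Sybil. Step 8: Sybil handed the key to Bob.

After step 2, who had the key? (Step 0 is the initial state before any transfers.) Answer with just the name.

Tracking the key holder through step 2:
After step 0 (start): Sybil
After step 1: Peggy
After step 2: Bob

At step 2, the holder is Bob.

Answer: Bob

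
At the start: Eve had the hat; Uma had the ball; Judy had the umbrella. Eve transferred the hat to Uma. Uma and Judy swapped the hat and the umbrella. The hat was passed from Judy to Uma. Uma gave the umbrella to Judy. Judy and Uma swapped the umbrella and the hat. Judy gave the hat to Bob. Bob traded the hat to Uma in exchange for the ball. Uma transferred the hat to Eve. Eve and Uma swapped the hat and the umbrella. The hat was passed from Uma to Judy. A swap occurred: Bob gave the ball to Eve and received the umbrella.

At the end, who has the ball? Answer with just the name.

Answer: Eve

Derivation:
Tracking all object holders:
Start: hat:Eve, ball:Uma, umbrella:Judy
Event 1 (give hat: Eve -> Uma). State: hat:Uma, ball:Uma, umbrella:Judy
Event 2 (swap hat<->umbrella: now hat:Judy, umbrella:Uma). State: hat:Judy, ball:Uma, umbrella:Uma
Event 3 (give hat: Judy -> Uma). State: hat:Uma, ball:Uma, umbrella:Uma
Event 4 (give umbrella: Uma -> Judy). State: hat:Uma, ball:Uma, umbrella:Judy
Event 5 (swap umbrella<->hat: now umbrella:Uma, hat:Judy). State: hat:Judy, ball:Uma, umbrella:Uma
Event 6 (give hat: Judy -> Bob). State: hat:Bob, ball:Uma, umbrella:Uma
Event 7 (swap hat<->ball: now hat:Uma, ball:Bob). State: hat:Uma, ball:Bob, umbrella:Uma
Event 8 (give hat: Uma -> Eve). State: hat:Eve, ball:Bob, umbrella:Uma
Event 9 (swap hat<->umbrella: now hat:Uma, umbrella:Eve). State: hat:Uma, ball:Bob, umbrella:Eve
Event 10 (give hat: Uma -> Judy). State: hat:Judy, ball:Bob, umbrella:Eve
Event 11 (swap ball<->umbrella: now ball:Eve, umbrella:Bob). State: hat:Judy, ball:Eve, umbrella:Bob

Final state: hat:Judy, ball:Eve, umbrella:Bob
The ball is held by Eve.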